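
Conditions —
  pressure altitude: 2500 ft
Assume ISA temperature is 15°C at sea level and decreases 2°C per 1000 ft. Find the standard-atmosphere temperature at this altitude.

10°C

ISA temperature = 15 − 2 × (2500/1000) = 15 − 5 = 10°C.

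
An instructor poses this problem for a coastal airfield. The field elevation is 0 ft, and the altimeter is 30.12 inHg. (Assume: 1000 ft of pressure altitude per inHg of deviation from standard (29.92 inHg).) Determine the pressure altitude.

-200 ft

Pressure correction = (29.92 − 30.12) × 1000 = -200 ft.
Pressure altitude = 0 + (-200) = -200 ft.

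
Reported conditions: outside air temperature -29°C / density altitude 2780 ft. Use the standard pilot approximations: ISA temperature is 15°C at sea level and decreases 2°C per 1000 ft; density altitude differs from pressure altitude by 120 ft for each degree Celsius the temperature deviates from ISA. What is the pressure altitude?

6500 ft

DA = PA + 120 × (OAT − (15 − 2·PA/1000)) = PA + 120·OAT − 1800 + 0.24·PA = 1.24·PA + 120·OAT − 1800.
So 1.24·PA = 2780 − 120 × (-29) + 1800 = 8060.
PA = 8060 / 1.24 = 6500 ft.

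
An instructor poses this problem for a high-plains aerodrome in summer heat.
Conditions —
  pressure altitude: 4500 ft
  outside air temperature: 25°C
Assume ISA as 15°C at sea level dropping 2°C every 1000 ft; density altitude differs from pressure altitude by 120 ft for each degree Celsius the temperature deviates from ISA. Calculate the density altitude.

6780 ft

ISA temperature at 4500 ft = 15 − 2 × (4500/1000) = 6°C.
ISA deviation = 25 − 6 = +19°C.
Density altitude = 4500 + 120 × (19) = 4500 + (+2280) = 6780 ft.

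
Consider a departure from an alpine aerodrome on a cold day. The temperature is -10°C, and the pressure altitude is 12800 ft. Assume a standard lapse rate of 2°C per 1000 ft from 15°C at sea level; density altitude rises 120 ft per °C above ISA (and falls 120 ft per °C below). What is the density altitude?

12872 ft

ISA temperature at 12800 ft = 15 − 2 × (12800/1000) = -10.6°C.
ISA deviation = -10 − (-10.6) = +0.6°C.
Density altitude = 12800 + 120 × (0.6) = 12800 + (+72) = 12872 ft.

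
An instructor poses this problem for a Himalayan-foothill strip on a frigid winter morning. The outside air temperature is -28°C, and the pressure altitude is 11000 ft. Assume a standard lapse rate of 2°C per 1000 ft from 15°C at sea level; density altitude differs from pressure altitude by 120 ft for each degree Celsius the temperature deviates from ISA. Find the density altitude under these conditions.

ISA temperature at 11000 ft = 15 − 2 × (11000/1000) = -7°C.
ISA deviation = -28 − (-7) = -21°C.
Density altitude = 11000 + 120 × (-21) = 11000 + (-2520) = 8480 ft.

8480 ft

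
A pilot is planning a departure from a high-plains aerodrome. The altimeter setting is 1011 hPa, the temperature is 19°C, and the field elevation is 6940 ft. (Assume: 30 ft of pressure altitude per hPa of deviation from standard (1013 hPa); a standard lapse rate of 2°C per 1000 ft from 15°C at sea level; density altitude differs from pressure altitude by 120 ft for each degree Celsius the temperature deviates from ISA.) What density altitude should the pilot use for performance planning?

Pressure altitude = 6940 + (1013 − 1011) × 30 = 6940 + (+60) = 7000 ft.
ISA temperature at 7000 ft = 15 − 2 × (7000/1000) = 1°C.
ISA deviation = 19 − 1 = +18°C.
Density altitude = 7000 + 120 × (18) = 9160 ft.

9160 ft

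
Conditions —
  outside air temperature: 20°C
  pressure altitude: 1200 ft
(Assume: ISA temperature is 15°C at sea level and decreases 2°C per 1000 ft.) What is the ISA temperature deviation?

ISA+7.4°C

ISA temperature at 1200 ft = 15 − 2 × (1200/1000) = 12.6°C.
Deviation = OAT − ISA = 20 − 12.6 = +7.4°C.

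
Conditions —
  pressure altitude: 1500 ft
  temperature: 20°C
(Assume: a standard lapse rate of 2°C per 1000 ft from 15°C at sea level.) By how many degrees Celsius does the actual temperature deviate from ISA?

ISA+8°C

ISA temperature at 1500 ft = 15 − 2 × (1500/1000) = 12°C.
Deviation = OAT − ISA = 20 − 12 = +8°C.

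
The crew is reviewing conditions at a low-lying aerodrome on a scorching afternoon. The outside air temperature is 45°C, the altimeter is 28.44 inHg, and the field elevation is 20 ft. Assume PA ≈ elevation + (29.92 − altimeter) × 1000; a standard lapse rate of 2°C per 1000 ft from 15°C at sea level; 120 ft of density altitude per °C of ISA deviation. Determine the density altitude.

5460 ft

Pressure altitude = 20 + (29.92 − 28.44) × 1000 = 20 + (+1480) = 1500 ft.
ISA temperature at 1500 ft = 15 − 2 × (1500/1000) = 12°C.
ISA deviation = 45 − 12 = +33°C.
Density altitude = 1500 + 120 × (33) = 5460 ft.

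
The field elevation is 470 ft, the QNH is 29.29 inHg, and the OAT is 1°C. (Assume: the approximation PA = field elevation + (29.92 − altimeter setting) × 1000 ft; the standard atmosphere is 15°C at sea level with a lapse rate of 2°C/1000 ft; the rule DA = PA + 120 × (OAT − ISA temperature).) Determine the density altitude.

-316 ft

Pressure altitude = 470 + (29.92 − 29.29) × 1000 = 470 + (+630) = 1100 ft.
ISA temperature at 1100 ft = 15 − 2 × (1100/1000) = 12.8°C.
ISA deviation = 1 − 12.8 = -11.8°C.
Density altitude = 1100 + 120 × (-11.8) = -316 ft.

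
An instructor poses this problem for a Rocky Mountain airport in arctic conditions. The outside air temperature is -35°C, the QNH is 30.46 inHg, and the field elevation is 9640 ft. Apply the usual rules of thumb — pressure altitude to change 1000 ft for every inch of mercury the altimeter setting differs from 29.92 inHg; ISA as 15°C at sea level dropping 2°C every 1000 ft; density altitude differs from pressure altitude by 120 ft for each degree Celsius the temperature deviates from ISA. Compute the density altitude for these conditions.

Pressure altitude = 9640 + (29.92 − 30.46) × 1000 = 9640 + (-540) = 9100 ft.
ISA temperature at 9100 ft = 15 − 2 × (9100/1000) = -3.2°C.
ISA deviation = -35 − (-3.2) = -31.8°C.
Density altitude = 9100 + 120 × (-31.8) = 5284 ft.

5284 ft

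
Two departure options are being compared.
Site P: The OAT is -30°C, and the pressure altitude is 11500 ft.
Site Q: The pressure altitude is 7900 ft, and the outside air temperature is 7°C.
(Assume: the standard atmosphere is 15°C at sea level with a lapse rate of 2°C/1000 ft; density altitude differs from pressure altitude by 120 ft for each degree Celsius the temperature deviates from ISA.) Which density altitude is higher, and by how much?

Site P by 24 ft

Site P: ISA temp = -8°C, deviation -22°C, DA = 11500 + 120 × (-22) = 8860 ft.
Site Q: ISA temp = -0.8°C, deviation +7.8°C, DA = 7900 + 120 × 7.8 = 8836 ft.
Site P is higher by 8860 − 8836 = 24 ft.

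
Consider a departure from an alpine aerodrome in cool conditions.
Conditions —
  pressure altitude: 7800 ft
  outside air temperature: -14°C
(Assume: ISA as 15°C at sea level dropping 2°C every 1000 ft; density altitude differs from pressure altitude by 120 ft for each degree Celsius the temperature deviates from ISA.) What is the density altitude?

6192 ft

ISA temperature at 7800 ft = 15 − 2 × (7800/1000) = -0.6°C.
ISA deviation = -14 − (-0.6) = -13.4°C.
Density altitude = 7800 + 120 × (-13.4) = 7800 + (-1608) = 6192 ft.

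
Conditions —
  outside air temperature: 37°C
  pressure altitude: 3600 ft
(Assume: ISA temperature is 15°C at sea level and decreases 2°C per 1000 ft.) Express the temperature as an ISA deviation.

ISA+29.2°C

ISA temperature at 3600 ft = 15 − 2 × (3600/1000) = 7.8°C.
Deviation = OAT − ISA = 37 − 7.8 = +29.2°C.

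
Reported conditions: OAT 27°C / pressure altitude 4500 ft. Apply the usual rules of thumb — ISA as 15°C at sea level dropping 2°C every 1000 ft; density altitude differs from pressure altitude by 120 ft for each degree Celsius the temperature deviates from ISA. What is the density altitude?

7020 ft

ISA temperature at 4500 ft = 15 − 2 × (4500/1000) = 6°C.
ISA deviation = 27 − 6 = +21°C.
Density altitude = 4500 + 120 × (21) = 4500 + (+2520) = 7020 ft.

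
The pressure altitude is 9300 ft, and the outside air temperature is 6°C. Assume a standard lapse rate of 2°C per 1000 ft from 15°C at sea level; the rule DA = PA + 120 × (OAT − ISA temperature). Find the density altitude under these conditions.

10452 ft

ISA temperature at 9300 ft = 15 − 2 × (9300/1000) = -3.6°C.
ISA deviation = 6 − (-3.6) = +9.6°C.
Density altitude = 9300 + 120 × (9.6) = 9300 + (+1152) = 10452 ft.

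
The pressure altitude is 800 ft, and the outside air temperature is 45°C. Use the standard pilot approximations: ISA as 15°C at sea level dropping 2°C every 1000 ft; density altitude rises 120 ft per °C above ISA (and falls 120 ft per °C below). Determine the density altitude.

ISA temperature at 800 ft = 15 − 2 × (800/1000) = 13.4°C.
ISA deviation = 45 − 13.4 = +31.6°C.
Density altitude = 800 + 120 × (31.6) = 800 + (+3792) = 4592 ft.

4592 ft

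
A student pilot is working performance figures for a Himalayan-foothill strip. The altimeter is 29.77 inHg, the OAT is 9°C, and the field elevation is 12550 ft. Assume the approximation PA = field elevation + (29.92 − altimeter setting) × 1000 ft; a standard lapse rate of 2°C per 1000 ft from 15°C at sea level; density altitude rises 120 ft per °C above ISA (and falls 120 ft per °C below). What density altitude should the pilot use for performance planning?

Pressure altitude = 12550 + (29.92 − 29.77) × 1000 = 12550 + (+150) = 12700 ft.
ISA temperature at 12700 ft = 15 − 2 × (12700/1000) = -10.4°C.
ISA deviation = 9 − (-10.4) = +19.4°C.
Density altitude = 12700 + 120 × (19.4) = 15028 ft.

15028 ft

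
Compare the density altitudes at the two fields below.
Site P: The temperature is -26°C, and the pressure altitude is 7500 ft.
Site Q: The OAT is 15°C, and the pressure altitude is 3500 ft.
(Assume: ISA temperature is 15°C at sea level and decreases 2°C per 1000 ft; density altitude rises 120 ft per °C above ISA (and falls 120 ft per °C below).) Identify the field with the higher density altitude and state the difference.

Site P by 40 ft

Site P: ISA temp = 0°C, deviation -26°C, DA = 7500 + 120 × (-26) = 4380 ft.
Site Q: ISA temp = 8°C, deviation +7°C, DA = 3500 + 120 × 7 = 4340 ft.
Site P is higher by 4380 − 4340 = 40 ft.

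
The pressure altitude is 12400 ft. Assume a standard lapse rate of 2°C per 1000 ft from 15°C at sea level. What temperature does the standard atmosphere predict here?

ISA temperature = 15 − 2 × (12400/1000) = 15 − 24.8 = -9.8°C.

-9.8°C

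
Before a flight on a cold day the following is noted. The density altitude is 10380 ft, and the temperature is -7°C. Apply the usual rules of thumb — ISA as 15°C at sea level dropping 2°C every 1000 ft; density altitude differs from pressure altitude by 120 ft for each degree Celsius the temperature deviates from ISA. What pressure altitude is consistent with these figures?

DA = PA + 120 × (OAT − (15 − 2·PA/1000)) = PA + 120·OAT − 1800 + 0.24·PA = 1.24·PA + 120·OAT − 1800.
So 1.24·PA = 10380 − 120 × (-7) + 1800 = 13020.
PA = 13020 / 1.24 = 10500 ft.

10500 ft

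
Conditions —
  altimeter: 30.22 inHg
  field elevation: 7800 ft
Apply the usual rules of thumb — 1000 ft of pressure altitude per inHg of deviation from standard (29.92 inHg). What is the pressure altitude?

7500 ft

Pressure correction = (29.92 − 30.22) × 1000 = -300 ft.
Pressure altitude = 7800 + (-300) = 7500 ft.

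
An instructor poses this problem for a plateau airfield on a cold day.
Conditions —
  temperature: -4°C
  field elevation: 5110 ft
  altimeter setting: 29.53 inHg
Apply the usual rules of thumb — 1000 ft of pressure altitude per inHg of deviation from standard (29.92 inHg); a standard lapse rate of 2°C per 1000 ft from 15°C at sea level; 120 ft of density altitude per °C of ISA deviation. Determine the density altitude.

4540 ft

Pressure altitude = 5110 + (29.92 − 29.53) × 1000 = 5110 + (+390) = 5500 ft.
ISA temperature at 5500 ft = 15 − 2 × (5500/1000) = 4°C.
ISA deviation = -4 − 4 = -8°C.
Density altitude = 5500 + 120 × (-8) = 4540 ft.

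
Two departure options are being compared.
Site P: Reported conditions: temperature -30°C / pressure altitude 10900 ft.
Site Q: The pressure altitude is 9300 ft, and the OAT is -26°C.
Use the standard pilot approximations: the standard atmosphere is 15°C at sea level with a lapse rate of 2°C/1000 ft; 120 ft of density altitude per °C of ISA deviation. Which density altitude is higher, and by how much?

Site P: ISA temp = -6.8°C, deviation -23.2°C, DA = 10900 + 120 × (-23.2) = 8116 ft.
Site Q: ISA temp = -3.6°C, deviation -22.4°C, DA = 9300 + 120 × (-22.4) = 6612 ft.
Site P is higher by 8116 − 6612 = 1504 ft.

Site P by 1504 ft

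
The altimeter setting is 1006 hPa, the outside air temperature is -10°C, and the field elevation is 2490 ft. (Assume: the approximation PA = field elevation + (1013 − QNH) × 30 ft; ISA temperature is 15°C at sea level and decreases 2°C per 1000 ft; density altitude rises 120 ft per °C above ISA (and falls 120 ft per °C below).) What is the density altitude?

348 ft

Pressure altitude = 2490 + (1013 − 1006) × 30 = 2490 + (+210) = 2700 ft.
ISA temperature at 2700 ft = 15 − 2 × (2700/1000) = 9.6°C.
ISA deviation = -10 − 9.6 = -19.6°C.
Density altitude = 2700 + 120 × (-19.6) = 348 ft.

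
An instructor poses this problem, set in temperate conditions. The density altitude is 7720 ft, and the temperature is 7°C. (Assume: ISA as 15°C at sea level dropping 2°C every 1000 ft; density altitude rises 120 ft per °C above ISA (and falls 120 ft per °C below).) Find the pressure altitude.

7000 ft

DA = PA + 120 × (OAT − (15 − 2·PA/1000)) = PA + 120·OAT − 1800 + 0.24·PA = 1.24·PA + 120·OAT − 1800.
So 1.24·PA = 7720 − 120 × 7 + 1800 = 8680.
PA = 8680 / 1.24 = 7000 ft.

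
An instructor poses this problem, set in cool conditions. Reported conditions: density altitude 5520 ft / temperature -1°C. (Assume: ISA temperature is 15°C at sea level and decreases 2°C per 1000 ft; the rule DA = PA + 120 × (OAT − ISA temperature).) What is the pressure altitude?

6000 ft

DA = PA + 120 × (OAT − (15 − 2·PA/1000)) = PA + 120·OAT − 1800 + 0.24·PA = 1.24·PA + 120·OAT − 1800.
So 1.24·PA = 5520 − 120 × (-1) + 1800 = 7440.
PA = 7440 / 1.24 = 6000 ft.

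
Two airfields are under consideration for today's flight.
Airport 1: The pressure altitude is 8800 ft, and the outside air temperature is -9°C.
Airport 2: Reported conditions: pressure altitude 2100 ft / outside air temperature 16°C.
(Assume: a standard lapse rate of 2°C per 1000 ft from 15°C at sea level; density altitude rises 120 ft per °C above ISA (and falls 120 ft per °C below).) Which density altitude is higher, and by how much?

Airport 1 by 5308 ft

Airport 1: ISA temp = -2.6°C, deviation -6.4°C, DA = 8800 + 120 × (-6.4) = 8032 ft.
Airport 2: ISA temp = 10.8°C, deviation +5.2°C, DA = 2100 + 120 × 5.2 = 2724 ft.
Airport 1 is higher by 8032 − 2724 = 5308 ft.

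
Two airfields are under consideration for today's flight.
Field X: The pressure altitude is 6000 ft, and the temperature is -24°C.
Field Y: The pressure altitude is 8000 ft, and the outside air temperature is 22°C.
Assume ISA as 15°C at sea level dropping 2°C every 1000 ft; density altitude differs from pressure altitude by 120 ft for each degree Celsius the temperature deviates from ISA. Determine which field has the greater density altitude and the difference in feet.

Field Y by 8000 ft

Field X: ISA temp = 3°C, deviation -27°C, DA = 6000 + 120 × (-27) = 2760 ft.
Field Y: ISA temp = -1°C, deviation +23°C, DA = 8000 + 120 × 23 = 10760 ft.
Field Y is higher by 10760 − 2760 = 8000 ft.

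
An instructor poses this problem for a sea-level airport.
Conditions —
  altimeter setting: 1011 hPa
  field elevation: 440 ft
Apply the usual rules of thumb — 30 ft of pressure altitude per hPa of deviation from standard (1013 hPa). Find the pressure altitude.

500 ft

Pressure correction = (1013 − 1011) × 30 = +60 ft.
Pressure altitude = 440 + (+60) = 500 ft.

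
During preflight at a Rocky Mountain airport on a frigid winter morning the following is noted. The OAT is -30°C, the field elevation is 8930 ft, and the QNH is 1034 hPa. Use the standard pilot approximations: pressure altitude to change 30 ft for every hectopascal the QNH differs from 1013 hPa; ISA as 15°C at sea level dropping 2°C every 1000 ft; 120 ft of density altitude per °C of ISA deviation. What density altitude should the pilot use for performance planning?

4892 ft

Pressure altitude = 8930 + (1013 − 1034) × 30 = 8930 + (-630) = 8300 ft.
ISA temperature at 8300 ft = 15 − 2 × (8300/1000) = -1.6°C.
ISA deviation = -30 − (-1.6) = -28.4°C.
Density altitude = 8300 + 120 × (-28.4) = 4892 ft.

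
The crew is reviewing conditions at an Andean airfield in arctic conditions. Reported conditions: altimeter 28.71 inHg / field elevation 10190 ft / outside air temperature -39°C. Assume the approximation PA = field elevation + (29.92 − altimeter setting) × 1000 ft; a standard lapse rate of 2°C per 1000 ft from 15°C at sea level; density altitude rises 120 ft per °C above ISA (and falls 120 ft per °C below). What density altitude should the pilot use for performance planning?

7656 ft

Pressure altitude = 10190 + (29.92 − 28.71) × 1000 = 10190 + (+1210) = 11400 ft.
ISA temperature at 11400 ft = 15 − 2 × (11400/1000) = -7.8°C.
ISA deviation = -39 − (-7.8) = -31.2°C.
Density altitude = 11400 + 120 × (-31.2) = 7656 ft.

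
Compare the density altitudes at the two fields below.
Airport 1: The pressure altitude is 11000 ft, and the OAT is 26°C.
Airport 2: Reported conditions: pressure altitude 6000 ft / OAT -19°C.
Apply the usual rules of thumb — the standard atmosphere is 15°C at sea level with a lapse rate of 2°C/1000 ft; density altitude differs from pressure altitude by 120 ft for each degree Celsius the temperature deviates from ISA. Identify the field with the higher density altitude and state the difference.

Airport 1: ISA temp = -7°C, deviation +33°C, DA = 11000 + 120 × 33 = 14960 ft.
Airport 2: ISA temp = 3°C, deviation -22°C, DA = 6000 + 120 × (-22) = 3360 ft.
Airport 1 is higher by 14960 − 3360 = 11600 ft.

Airport 1 by 11600 ft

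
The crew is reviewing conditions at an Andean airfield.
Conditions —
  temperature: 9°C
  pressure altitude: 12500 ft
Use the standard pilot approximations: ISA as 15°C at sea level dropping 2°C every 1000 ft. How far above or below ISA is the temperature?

ISA temperature at 12500 ft = 15 − 2 × (12500/1000) = -10°C.
Deviation = OAT − ISA = 9 − (-10) = +19°C.

ISA+19°C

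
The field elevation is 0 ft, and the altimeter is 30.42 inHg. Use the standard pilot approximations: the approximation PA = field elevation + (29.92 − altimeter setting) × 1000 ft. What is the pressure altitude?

-500 ft

Pressure correction = (29.92 − 30.42) × 1000 = -500 ft.
Pressure altitude = 0 + (-500) = -500 ft.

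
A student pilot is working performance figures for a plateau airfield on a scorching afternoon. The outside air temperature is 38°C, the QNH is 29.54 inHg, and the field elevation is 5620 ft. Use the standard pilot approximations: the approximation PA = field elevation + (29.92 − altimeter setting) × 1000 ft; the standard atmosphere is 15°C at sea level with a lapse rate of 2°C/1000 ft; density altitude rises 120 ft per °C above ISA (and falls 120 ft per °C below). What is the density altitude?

10200 ft

Pressure altitude = 5620 + (29.92 − 29.54) × 1000 = 5620 + (+380) = 6000 ft.
ISA temperature at 6000 ft = 15 − 2 × (6000/1000) = 3°C.
ISA deviation = 38 − 3 = +35°C.
Density altitude = 6000 + 120 × (35) = 10200 ft.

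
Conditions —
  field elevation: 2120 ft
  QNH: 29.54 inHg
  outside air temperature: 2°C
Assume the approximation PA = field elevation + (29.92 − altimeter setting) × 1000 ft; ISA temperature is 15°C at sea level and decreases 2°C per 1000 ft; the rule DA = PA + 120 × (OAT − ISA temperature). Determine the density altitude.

1540 ft

Pressure altitude = 2120 + (29.92 − 29.54) × 1000 = 2120 + (+380) = 2500 ft.
ISA temperature at 2500 ft = 15 − 2 × (2500/1000) = 10°C.
ISA deviation = 2 − 10 = -8°C.
Density altitude = 2500 + 120 × (-8) = 1540 ft.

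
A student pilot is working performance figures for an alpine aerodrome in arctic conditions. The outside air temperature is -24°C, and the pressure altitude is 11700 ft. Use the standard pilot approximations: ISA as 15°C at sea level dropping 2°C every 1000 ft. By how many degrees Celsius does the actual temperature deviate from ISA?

ISA-15.6°C

ISA temperature at 11700 ft = 15 − 2 × (11700/1000) = -8.4°C.
Deviation = OAT − ISA = -24 − (-8.4) = -15.6°C.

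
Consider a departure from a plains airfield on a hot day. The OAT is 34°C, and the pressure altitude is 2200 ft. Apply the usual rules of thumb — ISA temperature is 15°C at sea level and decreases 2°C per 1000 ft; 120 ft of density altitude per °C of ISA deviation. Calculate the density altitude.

ISA temperature at 2200 ft = 15 − 2 × (2200/1000) = 10.6°C.
ISA deviation = 34 − 10.6 = +23.4°C.
Density altitude = 2200 + 120 × (23.4) = 2200 + (+2808) = 5008 ft.

5008 ft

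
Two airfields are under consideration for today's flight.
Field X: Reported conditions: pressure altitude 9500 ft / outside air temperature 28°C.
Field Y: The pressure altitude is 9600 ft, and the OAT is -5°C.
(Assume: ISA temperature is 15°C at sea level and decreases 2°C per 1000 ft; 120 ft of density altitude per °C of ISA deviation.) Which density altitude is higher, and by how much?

Field X: ISA temp = -4°C, deviation +32°C, DA = 9500 + 120 × 32 = 13340 ft.
Field Y: ISA temp = -4.2°C, deviation -0.8°C, DA = 9600 + 120 × (-0.8) = 9504 ft.
Field X is higher by 13340 − 9504 = 3836 ft.

Field X by 3836 ft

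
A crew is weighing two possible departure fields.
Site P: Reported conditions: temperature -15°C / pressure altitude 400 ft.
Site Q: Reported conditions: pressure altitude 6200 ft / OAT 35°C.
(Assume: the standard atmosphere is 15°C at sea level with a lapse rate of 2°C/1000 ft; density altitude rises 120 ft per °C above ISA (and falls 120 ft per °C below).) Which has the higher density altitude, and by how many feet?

Site P: ISA temp = 14.2°C, deviation -29.2°C, DA = 400 + 120 × (-29.2) = -3104 ft.
Site Q: ISA temp = 2.6°C, deviation +32.4°C, DA = 6200 + 120 × 32.4 = 10088 ft.
Site Q is higher by 10088 − (-3104) = 13192 ft.

Site Q by 13192 ft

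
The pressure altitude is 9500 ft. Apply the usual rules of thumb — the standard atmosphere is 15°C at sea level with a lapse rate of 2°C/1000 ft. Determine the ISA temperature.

-4°C

ISA temperature = 15 − 2 × (9500/1000) = 15 − 19 = -4°C.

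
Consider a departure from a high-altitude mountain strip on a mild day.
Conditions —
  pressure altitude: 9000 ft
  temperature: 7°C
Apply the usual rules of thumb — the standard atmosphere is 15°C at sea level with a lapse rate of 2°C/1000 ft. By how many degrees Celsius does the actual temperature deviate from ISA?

ISA+10°C

ISA temperature at 9000 ft = 15 − 2 × (9000/1000) = -3°C.
Deviation = OAT − ISA = 7 − (-3) = +10°C.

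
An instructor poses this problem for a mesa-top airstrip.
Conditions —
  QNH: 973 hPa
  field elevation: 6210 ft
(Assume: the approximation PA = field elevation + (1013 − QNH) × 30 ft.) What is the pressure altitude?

Pressure correction = (1013 − 973) × 30 = +1200 ft.
Pressure altitude = 6210 + (+1200) = 7410 ft.

7410 ft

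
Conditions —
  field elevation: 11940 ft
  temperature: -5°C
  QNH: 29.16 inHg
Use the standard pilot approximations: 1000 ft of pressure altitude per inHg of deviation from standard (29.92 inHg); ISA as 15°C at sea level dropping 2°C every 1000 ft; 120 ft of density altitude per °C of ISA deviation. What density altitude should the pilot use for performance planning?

Pressure altitude = 11940 + (29.92 − 29.16) × 1000 = 11940 + (+760) = 12700 ft.
ISA temperature at 12700 ft = 15 − 2 × (12700/1000) = -10.4°C.
ISA deviation = -5 − (-10.4) = +5.4°C.
Density altitude = 12700 + 120 × (5.4) = 13348 ft.

13348 ft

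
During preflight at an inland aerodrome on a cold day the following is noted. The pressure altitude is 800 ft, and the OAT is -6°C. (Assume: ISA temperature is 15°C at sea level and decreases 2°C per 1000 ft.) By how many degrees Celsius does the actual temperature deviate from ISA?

ISA temperature at 800 ft = 15 − 2 × (800/1000) = 13.4°C.
Deviation = OAT − ISA = -6 − 13.4 = -19.4°C.

ISA-19.4°C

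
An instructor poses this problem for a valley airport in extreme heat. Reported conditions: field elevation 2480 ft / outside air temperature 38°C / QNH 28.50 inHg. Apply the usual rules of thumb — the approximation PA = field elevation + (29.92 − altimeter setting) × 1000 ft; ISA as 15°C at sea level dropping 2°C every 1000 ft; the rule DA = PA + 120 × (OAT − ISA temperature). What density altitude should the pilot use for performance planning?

7596 ft

Pressure altitude = 2480 + (29.92 − 28.50) × 1000 = 2480 + (+1420) = 3900 ft.
ISA temperature at 3900 ft = 15 − 2 × (3900/1000) = 7.2°C.
ISA deviation = 38 − 7.2 = +30.8°C.
Density altitude = 3900 + 120 × (30.8) = 7596 ft.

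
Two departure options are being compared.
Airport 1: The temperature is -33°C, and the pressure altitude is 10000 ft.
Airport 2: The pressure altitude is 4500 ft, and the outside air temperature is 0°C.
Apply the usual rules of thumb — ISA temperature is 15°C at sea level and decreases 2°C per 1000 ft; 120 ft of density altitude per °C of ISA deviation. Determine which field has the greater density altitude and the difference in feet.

Airport 1 by 2860 ft

Airport 1: ISA temp = -5°C, deviation -28°C, DA = 10000 + 120 × (-28) = 6640 ft.
Airport 2: ISA temp = 6°C, deviation -6°C, DA = 4500 + 120 × (-6) = 3780 ft.
Airport 1 is higher by 6640 − 3780 = 2860 ft.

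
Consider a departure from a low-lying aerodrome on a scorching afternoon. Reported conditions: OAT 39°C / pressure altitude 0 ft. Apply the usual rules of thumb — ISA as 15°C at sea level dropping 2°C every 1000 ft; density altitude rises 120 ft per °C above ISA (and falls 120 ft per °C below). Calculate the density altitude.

2880 ft

ISA temperature at 0 ft = 15 − 2 × (0/1000) = 15°C.
ISA deviation = 39 − 15 = +24°C.
Density altitude = 0 + 120 × (24) = 0 + (+2880) = 2880 ft.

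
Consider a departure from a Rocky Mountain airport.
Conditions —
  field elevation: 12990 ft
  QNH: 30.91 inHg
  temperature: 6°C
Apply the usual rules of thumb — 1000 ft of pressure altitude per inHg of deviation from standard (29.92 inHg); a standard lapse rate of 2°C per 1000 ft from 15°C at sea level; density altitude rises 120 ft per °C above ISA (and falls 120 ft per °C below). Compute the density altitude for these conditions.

13800 ft

Pressure altitude = 12990 + (29.92 − 30.91) × 1000 = 12990 + (-990) = 12000 ft.
ISA temperature at 12000 ft = 15 − 2 × (12000/1000) = -9°C.
ISA deviation = 6 − (-9) = +15°C.
Density altitude = 12000 + 120 × (15) = 13800 ft.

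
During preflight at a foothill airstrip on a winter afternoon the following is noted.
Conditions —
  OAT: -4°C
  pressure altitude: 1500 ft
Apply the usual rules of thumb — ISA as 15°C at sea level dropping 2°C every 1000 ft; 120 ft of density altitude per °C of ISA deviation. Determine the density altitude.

ISA temperature at 1500 ft = 15 − 2 × (1500/1000) = 12°C.
ISA deviation = -4 − 12 = -16°C.
Density altitude = 1500 + 120 × (-16) = 1500 + (-1920) = -420 ft.

-420 ft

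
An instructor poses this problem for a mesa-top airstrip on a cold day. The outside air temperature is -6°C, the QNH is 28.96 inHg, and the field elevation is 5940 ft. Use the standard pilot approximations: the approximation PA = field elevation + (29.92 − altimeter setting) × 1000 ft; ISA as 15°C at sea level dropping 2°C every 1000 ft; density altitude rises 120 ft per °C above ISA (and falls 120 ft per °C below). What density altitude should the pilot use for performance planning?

Pressure altitude = 5940 + (29.92 − 28.96) × 1000 = 5940 + (+960) = 6900 ft.
ISA temperature at 6900 ft = 15 − 2 × (6900/1000) = 1.2°C.
ISA deviation = -6 − 1.2 = -7.2°C.
Density altitude = 6900 + 120 × (-7.2) = 6036 ft.

6036 ft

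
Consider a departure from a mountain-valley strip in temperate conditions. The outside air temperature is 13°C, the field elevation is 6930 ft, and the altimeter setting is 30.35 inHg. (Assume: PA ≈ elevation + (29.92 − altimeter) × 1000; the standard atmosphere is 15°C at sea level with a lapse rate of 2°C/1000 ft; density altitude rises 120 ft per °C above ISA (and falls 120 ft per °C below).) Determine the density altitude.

Pressure altitude = 6930 + (29.92 − 30.35) × 1000 = 6930 + (-430) = 6500 ft.
ISA temperature at 6500 ft = 15 − 2 × (6500/1000) = 2°C.
ISA deviation = 13 − 2 = +11°C.
Density altitude = 6500 + 120 × (11) = 7820 ft.

7820 ft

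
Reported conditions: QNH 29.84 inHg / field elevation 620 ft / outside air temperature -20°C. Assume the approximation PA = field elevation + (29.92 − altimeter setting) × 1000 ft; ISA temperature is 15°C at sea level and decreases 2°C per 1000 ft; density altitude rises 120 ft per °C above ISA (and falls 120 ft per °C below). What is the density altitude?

-3332 ft

Pressure altitude = 620 + (29.92 − 29.84) × 1000 = 620 + (+80) = 700 ft.
ISA temperature at 700 ft = 15 − 2 × (700/1000) = 13.6°C.
ISA deviation = -20 − 13.6 = -33.6°C.
Density altitude = 700 + 120 × (-33.6) = -3332 ft.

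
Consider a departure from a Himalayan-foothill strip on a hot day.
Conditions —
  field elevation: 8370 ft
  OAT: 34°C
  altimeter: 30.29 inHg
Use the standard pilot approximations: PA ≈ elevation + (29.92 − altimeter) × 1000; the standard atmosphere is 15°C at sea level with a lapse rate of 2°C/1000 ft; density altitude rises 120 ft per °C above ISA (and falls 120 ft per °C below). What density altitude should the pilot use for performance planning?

12200 ft

Pressure altitude = 8370 + (29.92 − 30.29) × 1000 = 8370 + (-370) = 8000 ft.
ISA temperature at 8000 ft = 15 − 2 × (8000/1000) = -1°C.
ISA deviation = 34 − (-1) = +35°C.
Density altitude = 8000 + 120 × (35) = 12200 ft.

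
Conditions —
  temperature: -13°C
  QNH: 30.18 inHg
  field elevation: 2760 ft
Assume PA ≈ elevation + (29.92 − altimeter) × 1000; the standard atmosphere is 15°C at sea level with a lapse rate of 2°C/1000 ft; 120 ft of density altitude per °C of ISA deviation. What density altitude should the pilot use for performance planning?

Pressure altitude = 2760 + (29.92 − 30.18) × 1000 = 2760 + (-260) = 2500 ft.
ISA temperature at 2500 ft = 15 − 2 × (2500/1000) = 10°C.
ISA deviation = -13 − 10 = -23°C.
Density altitude = 2500 + 120 × (-23) = -260 ft.

-260 ft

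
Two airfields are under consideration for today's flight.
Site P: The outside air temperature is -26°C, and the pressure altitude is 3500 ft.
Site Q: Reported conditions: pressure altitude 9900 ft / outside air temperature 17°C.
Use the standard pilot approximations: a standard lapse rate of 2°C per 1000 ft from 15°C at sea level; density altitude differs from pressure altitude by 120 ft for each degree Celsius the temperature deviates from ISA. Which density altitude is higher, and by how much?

Site P: ISA temp = 8°C, deviation -34°C, DA = 3500 + 120 × (-34) = -580 ft.
Site Q: ISA temp = -4.8°C, deviation +21.8°C, DA = 9900 + 120 × 21.8 = 12516 ft.
Site Q is higher by 12516 − (-580) = 13096 ft.

Site Q by 13096 ft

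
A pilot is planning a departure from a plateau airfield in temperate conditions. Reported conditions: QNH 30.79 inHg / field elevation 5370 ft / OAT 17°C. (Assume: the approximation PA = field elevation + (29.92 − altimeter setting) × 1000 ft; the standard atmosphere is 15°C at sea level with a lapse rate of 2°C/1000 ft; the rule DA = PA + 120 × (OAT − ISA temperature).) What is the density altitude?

5820 ft

Pressure altitude = 5370 + (29.92 − 30.79) × 1000 = 5370 + (-870) = 4500 ft.
ISA temperature at 4500 ft = 15 − 2 × (4500/1000) = 6°C.
ISA deviation = 17 − 6 = +11°C.
Density altitude = 4500 + 120 × (11) = 5820 ft.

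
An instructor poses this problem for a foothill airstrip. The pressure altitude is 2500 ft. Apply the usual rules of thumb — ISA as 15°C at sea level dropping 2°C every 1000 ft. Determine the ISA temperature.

10°C

ISA temperature = 15 − 2 × (2500/1000) = 15 − 5 = 10°C.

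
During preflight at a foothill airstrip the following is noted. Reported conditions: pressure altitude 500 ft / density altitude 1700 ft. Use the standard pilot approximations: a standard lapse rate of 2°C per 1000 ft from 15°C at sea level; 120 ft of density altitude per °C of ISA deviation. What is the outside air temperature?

Density altitude − pressure altitude = 1700 − 500 = +1200 ft.
At 120 ft/°C that is an ISA deviation of 1200/120 = +10°C.
ISA temperature at 500 ft = 15 − 2 × (500/1000) = 14°C.
OAT = ISA + deviation = 14 + (+10) = 24°C.

24°C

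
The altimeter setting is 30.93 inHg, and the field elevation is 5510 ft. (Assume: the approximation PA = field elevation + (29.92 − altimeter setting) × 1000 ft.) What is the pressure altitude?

4500 ft

Pressure correction = (29.92 − 30.93) × 1000 = -1010 ft.
Pressure altitude = 5510 + (-1010) = 4500 ft.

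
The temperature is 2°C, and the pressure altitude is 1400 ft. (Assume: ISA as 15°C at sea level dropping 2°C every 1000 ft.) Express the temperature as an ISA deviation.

ISA-10.2°C

ISA temperature at 1400 ft = 15 − 2 × (1400/1000) = 12.2°C.
Deviation = OAT − ISA = 2 − 12.2 = -10.2°C.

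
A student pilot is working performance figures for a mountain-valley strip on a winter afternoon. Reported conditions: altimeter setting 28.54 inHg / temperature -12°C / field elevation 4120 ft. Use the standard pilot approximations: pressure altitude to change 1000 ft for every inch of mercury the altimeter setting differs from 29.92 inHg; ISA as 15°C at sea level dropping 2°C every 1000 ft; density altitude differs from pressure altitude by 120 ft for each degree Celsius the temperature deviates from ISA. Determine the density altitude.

Pressure altitude = 4120 + (29.92 − 28.54) × 1000 = 4120 + (+1380) = 5500 ft.
ISA temperature at 5500 ft = 15 − 2 × (5500/1000) = 4°C.
ISA deviation = -12 − 4 = -16°C.
Density altitude = 5500 + 120 × (-16) = 3580 ft.

3580 ft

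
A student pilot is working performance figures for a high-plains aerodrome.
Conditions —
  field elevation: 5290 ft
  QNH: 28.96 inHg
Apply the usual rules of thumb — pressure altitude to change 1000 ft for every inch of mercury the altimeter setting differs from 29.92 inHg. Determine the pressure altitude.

6250 ft

Pressure correction = (29.92 − 28.96) × 1000 = +960 ft.
Pressure altitude = 5290 + (+960) = 6250 ft.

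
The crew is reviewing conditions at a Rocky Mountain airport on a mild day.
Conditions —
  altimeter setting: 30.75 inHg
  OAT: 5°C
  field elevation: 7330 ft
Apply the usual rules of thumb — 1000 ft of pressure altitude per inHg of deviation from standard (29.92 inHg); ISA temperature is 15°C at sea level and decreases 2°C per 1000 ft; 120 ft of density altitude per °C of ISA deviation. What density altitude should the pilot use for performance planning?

Pressure altitude = 7330 + (29.92 − 30.75) × 1000 = 7330 + (-830) = 6500 ft.
ISA temperature at 6500 ft = 15 − 2 × (6500/1000) = 2°C.
ISA deviation = 5 − 2 = +3°C.
Density altitude = 6500 + 120 × (3) = 6860 ft.

6860 ft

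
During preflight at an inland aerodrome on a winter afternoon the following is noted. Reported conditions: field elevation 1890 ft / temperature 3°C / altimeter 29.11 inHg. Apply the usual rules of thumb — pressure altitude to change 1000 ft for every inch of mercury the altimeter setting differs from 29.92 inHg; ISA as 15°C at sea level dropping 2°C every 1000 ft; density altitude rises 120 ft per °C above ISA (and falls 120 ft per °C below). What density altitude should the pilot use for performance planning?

Pressure altitude = 1890 + (29.92 − 29.11) × 1000 = 1890 + (+810) = 2700 ft.
ISA temperature at 2700 ft = 15 − 2 × (2700/1000) = 9.6°C.
ISA deviation = 3 − 9.6 = -6.6°C.
Density altitude = 2700 + 120 × (-6.6) = 1908 ft.

1908 ft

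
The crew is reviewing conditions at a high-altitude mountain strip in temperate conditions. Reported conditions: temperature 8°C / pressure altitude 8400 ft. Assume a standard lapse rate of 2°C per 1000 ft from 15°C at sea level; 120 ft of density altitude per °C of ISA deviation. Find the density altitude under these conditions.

ISA temperature at 8400 ft = 15 − 2 × (8400/1000) = -1.8°C.
ISA deviation = 8 − (-1.8) = +9.8°C.
Density altitude = 8400 + 120 × (9.8) = 8400 + (+1176) = 9576 ft.

9576 ft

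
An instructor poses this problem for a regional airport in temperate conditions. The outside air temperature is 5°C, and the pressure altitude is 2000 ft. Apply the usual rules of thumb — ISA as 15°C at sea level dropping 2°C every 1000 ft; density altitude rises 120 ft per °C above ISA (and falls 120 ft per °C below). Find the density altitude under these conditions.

ISA temperature at 2000 ft = 15 − 2 × (2000/1000) = 11°C.
ISA deviation = 5 − 11 = -6°C.
Density altitude = 2000 + 120 × (-6) = 2000 + (-720) = 1280 ft.

1280 ft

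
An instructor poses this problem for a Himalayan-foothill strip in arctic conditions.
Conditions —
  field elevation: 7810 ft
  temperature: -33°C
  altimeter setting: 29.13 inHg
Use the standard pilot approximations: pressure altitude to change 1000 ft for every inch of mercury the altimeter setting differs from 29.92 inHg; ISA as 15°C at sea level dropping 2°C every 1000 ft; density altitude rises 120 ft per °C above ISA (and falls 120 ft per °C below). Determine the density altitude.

4904 ft

Pressure altitude = 7810 + (29.92 − 29.13) × 1000 = 7810 + (+790) = 8600 ft.
ISA temperature at 8600 ft = 15 − 2 × (8600/1000) = -2.2°C.
ISA deviation = -33 − (-2.2) = -30.8°C.
Density altitude = 8600 + 120 × (-30.8) = 4904 ft.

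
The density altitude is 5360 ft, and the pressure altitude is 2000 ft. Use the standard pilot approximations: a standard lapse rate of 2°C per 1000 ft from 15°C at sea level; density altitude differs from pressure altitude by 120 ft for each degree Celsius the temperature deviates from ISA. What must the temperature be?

39°C

Density altitude − pressure altitude = 5360 − 2000 = +3360 ft.
At 120 ft/°C that is an ISA deviation of 3360/120 = +28°C.
ISA temperature at 2000 ft = 15 − 2 × (2000/1000) = 11°C.
OAT = ISA + deviation = 11 + (+28) = 39°C.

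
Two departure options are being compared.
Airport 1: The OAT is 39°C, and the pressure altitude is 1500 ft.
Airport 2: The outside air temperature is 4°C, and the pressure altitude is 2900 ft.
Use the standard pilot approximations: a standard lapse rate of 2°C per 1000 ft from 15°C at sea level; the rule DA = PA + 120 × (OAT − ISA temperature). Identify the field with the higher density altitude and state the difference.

Airport 1 by 2464 ft

Airport 1: ISA temp = 12°C, deviation +27°C, DA = 1500 + 120 × 27 = 4740 ft.
Airport 2: ISA temp = 9.2°C, deviation -5.2°C, DA = 2900 + 120 × (-5.2) = 2276 ft.
Airport 1 is higher by 4740 − 2276 = 2464 ft.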